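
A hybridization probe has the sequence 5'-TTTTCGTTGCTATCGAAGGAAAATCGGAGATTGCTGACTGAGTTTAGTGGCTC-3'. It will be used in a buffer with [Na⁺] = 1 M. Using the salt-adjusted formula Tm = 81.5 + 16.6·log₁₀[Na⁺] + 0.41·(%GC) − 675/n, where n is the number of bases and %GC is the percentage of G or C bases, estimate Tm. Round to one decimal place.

86.6°C

Length n = 53. Base counts: T=18, C=8, G=15, A=12
G+C = 23, so %GC = 23/53 × 100 = 43.396%
Salt term: 16.6 × (0) = 0
GC term: 0.41 × 43.396 = 17.792; length term: −675/53 = −12.736
Tm = 81.5 + (0) + 17.792 − 12.736 = 86.556 → 86.6°C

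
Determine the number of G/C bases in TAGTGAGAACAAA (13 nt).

4

Scanning the sequence gives G=3, T=2, C=1, A=7.
G+C = 3 + 1 = 4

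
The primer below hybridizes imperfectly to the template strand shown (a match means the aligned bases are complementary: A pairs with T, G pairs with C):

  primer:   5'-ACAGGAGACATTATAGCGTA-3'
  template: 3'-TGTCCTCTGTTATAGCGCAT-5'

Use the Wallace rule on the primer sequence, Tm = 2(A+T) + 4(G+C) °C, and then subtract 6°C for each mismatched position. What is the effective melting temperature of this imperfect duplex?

Primer base counts: A=8, T=4, G=5, C=3 → A+T=12, G+C=8
Perfect-match Tm = 2(12) + 4(8) = 24 + 32 = 56°C
Mismatches (positions where the bases are not complementary): 2 (at positions 11, 15)
Effective Tm = 56 − 2×6 = 56 − 12 = 44°C

44°C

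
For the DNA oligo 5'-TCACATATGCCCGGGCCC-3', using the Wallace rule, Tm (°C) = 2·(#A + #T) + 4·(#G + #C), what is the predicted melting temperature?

60°C

Scanning the sequence gives G=4, C=8, T=3, A=3.
AT pairs contribute 6, GC pairs contribute 12.
Tm = 2×6 + 4×12 = 60°C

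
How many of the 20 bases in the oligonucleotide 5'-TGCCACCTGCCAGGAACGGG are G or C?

14

Scanning the sequence gives C=7, A=4, G=7, T=2.
Total G or C: 7 + 7 = 14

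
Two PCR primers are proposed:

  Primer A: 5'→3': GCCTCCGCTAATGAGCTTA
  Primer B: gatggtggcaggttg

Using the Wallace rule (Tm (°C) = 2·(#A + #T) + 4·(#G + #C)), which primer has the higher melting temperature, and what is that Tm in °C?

Primer A: A+T=9, G+C=10 → Tm = 2(9)+4(10) = 58°C
Primer B: A+T=6, G+C=9 → Tm = 2(6)+4(9) = 48°C
58°C vs 48°C → primer A is higher.

Primer A, 58°C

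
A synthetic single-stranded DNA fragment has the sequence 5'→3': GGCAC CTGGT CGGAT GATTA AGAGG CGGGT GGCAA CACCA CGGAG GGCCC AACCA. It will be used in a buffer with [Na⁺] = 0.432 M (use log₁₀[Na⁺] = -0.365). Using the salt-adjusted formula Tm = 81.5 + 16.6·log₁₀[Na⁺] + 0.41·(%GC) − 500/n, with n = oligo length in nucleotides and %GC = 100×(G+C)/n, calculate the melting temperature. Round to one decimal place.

Length n = 55. C=15, T=6, G=20, A=14
G+C = 35, so %GC = 35/55 × 100 = 63.636%
Salt term: 16.6 × (-0.365) = -6.059
GC term: 0.41 × 63.636 = 26.091; length term: −500/55 = −9.091
Tm = 81.5 + (-6.059) + 26.091 − 9.091 = 92.441 → 92.4°C

92.4°C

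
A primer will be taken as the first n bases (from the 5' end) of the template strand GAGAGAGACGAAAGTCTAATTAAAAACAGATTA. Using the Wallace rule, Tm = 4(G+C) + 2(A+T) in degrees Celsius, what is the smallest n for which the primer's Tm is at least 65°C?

n = 25

First 24 bases: GAGAGAGACGAAAGTCTAATTAAA → Tm = 64°C (< 65°C)
First 25 bases: GAGAGAGACGAAAGTCTAATTAAAA → Tm = 66°C (≥ 65°C)
Since every base adds ≥2°C, Tm only increases with n, so the threshold is first crossed at n = 25.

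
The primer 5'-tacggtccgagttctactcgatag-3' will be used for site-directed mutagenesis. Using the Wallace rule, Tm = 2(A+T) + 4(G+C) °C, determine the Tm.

Base counts: T=7, G=6, A=5, C=6
AT pairs contribute 12, GC pairs contribute 12.
Tm = 2×12 + 4×12 = 72°C

72°C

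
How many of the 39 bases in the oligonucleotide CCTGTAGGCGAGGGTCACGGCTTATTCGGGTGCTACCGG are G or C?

Scanning the sequence gives A=5, T=9, C=10, G=15.
G+C = 15 + 10 = 25

25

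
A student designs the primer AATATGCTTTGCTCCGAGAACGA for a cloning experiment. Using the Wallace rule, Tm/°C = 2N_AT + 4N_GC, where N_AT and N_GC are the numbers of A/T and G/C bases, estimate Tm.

Counting bases: A=7, T=6, C=5, G=5
A+T = 13, G+C = 10
Tm = 2(13) + 4(10) = 26 + 40 = 66°C

66°C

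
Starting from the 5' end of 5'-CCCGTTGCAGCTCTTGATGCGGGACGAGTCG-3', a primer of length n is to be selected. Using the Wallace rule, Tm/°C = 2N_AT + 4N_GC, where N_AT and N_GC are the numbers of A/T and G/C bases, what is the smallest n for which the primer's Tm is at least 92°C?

First 27 bases: CCCGTTGCAGCTCTTGATGCGGGACGA → Tm = 88°C (< 92°C)
First 28 bases: CCCGTTGCAGCTCTTGATGCGGGACGAG → Tm = 92°C (≥ 92°C)
Since every base adds ≥2°C, Tm only increases with n, so the threshold is first crossed at n = 28.

n = 28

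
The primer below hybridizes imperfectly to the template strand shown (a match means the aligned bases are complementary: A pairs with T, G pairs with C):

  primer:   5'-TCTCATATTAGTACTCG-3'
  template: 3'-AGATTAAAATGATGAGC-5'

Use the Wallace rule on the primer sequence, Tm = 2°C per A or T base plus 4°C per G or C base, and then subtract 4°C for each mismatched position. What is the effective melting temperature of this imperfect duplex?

Primer base counts: A=4, T=7, G=2, C=4 → A+T=11, G+C=6
Perfect-match Tm = 2(11) + 4(6) = 22 + 24 = 46°C
Mismatches (positions where the bases are not complementary): 3 (at positions 4, 7, 11)
Effective Tm = 46 − 3×4 = 46 − 12 = 34°C

34°C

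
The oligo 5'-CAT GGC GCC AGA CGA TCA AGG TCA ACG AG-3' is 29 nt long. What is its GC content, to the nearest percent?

59%

Counting bases: A=9, G=9, T=3, C=8
G+C = 9 + 8 = 17 out of 29 bases
%GC = 17/29 × 100 = 58.62% ≈ 59%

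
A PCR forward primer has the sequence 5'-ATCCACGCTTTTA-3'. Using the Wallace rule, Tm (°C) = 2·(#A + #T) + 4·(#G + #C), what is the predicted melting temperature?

36°C

A=3, T=5, G=1, C=4
So N_AT = 8 and N_GC = 5.
Tm = 2×8 + 4×5 = 36°C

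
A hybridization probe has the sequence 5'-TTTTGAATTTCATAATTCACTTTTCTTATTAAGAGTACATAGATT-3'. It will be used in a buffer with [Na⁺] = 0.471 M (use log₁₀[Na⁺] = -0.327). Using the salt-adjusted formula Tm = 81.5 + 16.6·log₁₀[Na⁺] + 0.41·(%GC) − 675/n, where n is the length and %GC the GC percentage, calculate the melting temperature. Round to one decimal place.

Length n = 45. Base counts: T=22, C=5, A=14, G=4
G+C = 9, so %GC = 9/45 × 100 = 20%
Salt term: 16.6 × (-0.327) = -5.428
GC term: 0.41 × 20 = 8.2; length term: −675/45 = −15
Tm = 81.5 + (-5.428) + 8.2 − 15 = 69.272 → 69.3°C

69.3°C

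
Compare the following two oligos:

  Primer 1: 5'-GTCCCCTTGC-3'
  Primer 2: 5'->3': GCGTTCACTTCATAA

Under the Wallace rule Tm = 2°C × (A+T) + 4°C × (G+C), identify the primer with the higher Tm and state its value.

Primer 1: A+T=3, G+C=7 → Tm = 2(3)+4(7) = 34°C
Primer 2: A+T=9, G+C=6 → Tm = 2(9)+4(6) = 42°C
34°C vs 42°C → primer 2 is higher.

Primer 2, 42°C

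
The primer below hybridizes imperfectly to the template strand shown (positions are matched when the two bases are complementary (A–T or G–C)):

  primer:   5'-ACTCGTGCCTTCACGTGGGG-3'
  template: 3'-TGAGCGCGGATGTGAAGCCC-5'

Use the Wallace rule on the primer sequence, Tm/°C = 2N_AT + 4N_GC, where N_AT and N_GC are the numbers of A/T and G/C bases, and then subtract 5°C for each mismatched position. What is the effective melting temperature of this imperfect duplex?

46°C

Primer base counts: A=2, T=5, G=7, C=6 → A+T=7, G+C=13
Perfect-match Tm = 2(7) + 4(13) = 14 + 52 = 66°C
Mismatches (positions where the bases are not complementary): 4 (at positions 6, 11, 15, 17)
Effective Tm = 66 − 4×5 = 66 − 20 = 46°C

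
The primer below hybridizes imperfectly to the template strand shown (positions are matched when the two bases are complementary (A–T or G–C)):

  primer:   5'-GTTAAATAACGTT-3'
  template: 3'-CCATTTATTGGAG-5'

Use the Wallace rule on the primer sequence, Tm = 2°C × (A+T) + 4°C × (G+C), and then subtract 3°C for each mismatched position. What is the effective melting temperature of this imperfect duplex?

Primer base counts: A=5, T=5, G=2, C=1 → A+T=10, G+C=3
Perfect-match Tm = 2(10) + 4(3) = 20 + 12 = 32°C
Mismatches (positions where the bases are not complementary): 3 (at positions 2, 11, 13)
Effective Tm = 32 − 3×3 = 32 − 9 = 23°C

23°C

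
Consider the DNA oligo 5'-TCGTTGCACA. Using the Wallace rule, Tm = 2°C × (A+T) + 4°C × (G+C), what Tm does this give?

30°C

Scanning the sequence gives T=3, C=3, A=2, G=2.
A+T = 5, G+C = 5
Tm = 2(5) + 4(5) = 10 + 20 = 30°C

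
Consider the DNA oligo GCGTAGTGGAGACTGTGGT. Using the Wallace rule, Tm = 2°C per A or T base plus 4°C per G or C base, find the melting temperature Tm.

60°C

Scanning the sequence gives G=9, A=3, C=2, T=5.
So N_AT = 8 and N_GC = 11.
Tm = 2×8 + 4×11 = 60°C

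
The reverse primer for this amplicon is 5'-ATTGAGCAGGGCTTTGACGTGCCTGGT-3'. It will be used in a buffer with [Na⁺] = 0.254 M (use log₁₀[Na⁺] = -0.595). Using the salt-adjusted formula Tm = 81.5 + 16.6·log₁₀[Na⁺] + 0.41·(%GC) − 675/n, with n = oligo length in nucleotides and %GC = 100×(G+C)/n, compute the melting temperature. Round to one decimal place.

69.4°C

Length n = 27. Counting bases: A=4, T=8, G=10, C=5
G+C = 15, so %GC = 15/27 × 100 = 55.556%
Salt term: 16.6 × (-0.595) = -9.877
GC term: 0.41 × 55.556 = 22.778; length term: −675/27 = −25
Tm = 81.5 + (-9.877) + 22.778 − 25 = 69.401 → 69.4°C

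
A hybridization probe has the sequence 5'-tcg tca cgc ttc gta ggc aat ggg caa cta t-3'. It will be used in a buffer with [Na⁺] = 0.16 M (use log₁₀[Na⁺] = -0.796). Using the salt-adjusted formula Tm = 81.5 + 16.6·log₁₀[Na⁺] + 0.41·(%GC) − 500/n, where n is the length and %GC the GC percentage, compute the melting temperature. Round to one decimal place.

73.3°C

Length n = 31. G=8, C=8, T=8, A=7
G+C = 16, so %GC = 16/31 × 100 = 51.613%
Salt term: 16.6 × (-0.796) = -13.214
GC term: 0.41 × 51.613 = 21.161; length term: −500/31 = −16.129
Tm = 81.5 + (-13.214) + 21.161 − 16.129 = 73.318 → 73.3°C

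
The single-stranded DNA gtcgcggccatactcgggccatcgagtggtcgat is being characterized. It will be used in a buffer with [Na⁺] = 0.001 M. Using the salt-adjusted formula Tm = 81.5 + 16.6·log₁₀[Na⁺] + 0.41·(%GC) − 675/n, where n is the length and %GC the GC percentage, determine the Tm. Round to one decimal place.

Length n = 34. Base counts: T=7, G=12, A=5, C=10
G+C = 22, so %GC = 22/34 × 100 = 64.706%
Salt term: 16.6 × (-3) = -49.8
GC term: 0.41 × 64.706 = 26.529; length term: −675/34 = −19.853
Tm = 81.5 + (-49.8) + 26.529 − 19.853 = 38.376 → 38.4°C

38.4°C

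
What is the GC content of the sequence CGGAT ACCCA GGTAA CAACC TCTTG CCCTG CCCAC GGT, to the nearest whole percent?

61%

Base counts: A=8, T=7, G=8, C=15
G+C = 8 + 15 = 23 out of 38 bases
%GC = 23/38 × 100 = 60.53% ≈ 61%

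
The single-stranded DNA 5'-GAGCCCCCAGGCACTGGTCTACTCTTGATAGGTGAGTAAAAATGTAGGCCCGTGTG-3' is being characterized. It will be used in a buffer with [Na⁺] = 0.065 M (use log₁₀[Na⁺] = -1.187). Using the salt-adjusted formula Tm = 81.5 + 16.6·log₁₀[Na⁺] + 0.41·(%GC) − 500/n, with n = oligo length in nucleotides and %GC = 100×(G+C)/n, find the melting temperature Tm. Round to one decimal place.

Length n = 56. Counting bases: A=13, T=13, G=17, C=13
G+C = 30, so %GC = 30/56 × 100 = 53.571%
Salt term: 16.6 × (-1.187) = -19.704
GC term: 0.41 × 53.571 = 21.964; length term: −500/56 = −8.929
Tm = 81.5 + (-19.704) + 21.964 − 8.929 = 74.831 → 74.8°C

74.8°C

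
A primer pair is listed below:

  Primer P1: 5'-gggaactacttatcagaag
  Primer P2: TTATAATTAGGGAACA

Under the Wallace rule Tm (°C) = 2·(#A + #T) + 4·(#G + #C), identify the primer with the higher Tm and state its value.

Primer P1, 54°C

Primer P1: A+T=11, G+C=8 → Tm = 2(11)+4(8) = 54°C
Primer P2: A+T=12, G+C=4 → Tm = 2(12)+4(4) = 40°C
54°C vs 40°C → primer P1 is higher.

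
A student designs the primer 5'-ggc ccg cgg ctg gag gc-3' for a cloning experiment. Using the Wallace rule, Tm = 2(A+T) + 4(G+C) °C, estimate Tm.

64°C

Base counts: G=9, T=1, A=1, C=6
So N_AT = 2 and N_GC = 15.
Tm = 2(2) + 4(15) = 4 + 60 = 64°C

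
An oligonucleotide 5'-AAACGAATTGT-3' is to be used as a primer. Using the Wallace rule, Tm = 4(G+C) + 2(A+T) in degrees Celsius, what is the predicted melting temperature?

A=5, G=2, C=1, T=3
AT pairs contribute 8, GC pairs contribute 3.
Tm = 4·3 + 2·8 = 12 + 16 = 28°C

28°C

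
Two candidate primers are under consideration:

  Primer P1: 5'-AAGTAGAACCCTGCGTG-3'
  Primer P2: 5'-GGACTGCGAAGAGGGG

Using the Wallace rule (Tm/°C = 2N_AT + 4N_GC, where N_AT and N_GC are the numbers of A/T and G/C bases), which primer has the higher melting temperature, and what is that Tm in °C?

Primer P2, 54°C

Primer P1: A+T=8, G+C=9 → Tm = 2(8)+4(9) = 52°C
Primer P2: A+T=5, G+C=11 → Tm = 2(5)+4(11) = 54°C
52°C vs 54°C → primer P2 is higher.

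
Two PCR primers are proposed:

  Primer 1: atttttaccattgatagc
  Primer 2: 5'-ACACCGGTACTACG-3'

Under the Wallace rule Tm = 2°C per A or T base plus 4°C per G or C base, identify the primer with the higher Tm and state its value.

Primer 1, 46°C

Primer 1: A+T=13, G+C=5 → Tm = 2(13)+4(5) = 46°C
Primer 2: A+T=6, G+C=8 → Tm = 2(6)+4(8) = 44°C
46°C vs 44°C → primer 1 is higher.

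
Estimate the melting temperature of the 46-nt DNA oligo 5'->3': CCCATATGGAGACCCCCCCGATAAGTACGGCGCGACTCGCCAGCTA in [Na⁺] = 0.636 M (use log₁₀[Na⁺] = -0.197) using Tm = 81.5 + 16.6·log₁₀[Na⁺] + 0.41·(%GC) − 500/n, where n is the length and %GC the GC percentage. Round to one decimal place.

Length n = 46. Scanning the sequence gives A=11, G=11, C=18, T=6.
G+C = 29, so %GC = 29/46 × 100 = 63.043%
Salt term: 16.6 × (-0.197) = -3.27
GC term: 0.41 × 63.043 = 25.848; length term: −500/46 = −10.87
Tm = 81.5 + (-3.27) + 25.848 − 10.87 = 93.208 → 93.2°C

93.2°C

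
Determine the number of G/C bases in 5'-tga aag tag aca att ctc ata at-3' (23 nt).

6

G=3, C=3, T=7, A=10
G+C = 3 + 3 = 6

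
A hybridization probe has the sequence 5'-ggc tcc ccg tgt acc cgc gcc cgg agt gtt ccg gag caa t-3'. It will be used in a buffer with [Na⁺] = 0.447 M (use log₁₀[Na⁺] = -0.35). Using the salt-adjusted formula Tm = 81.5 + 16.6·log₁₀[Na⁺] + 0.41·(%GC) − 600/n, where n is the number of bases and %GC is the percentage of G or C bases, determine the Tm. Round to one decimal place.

Length n = 40. T=7, G=13, C=15, A=5
G+C = 28, so %GC = 28/40 × 100 = 70%
Salt term: 16.6 × (-0.35) = -5.81
GC term: 0.41 × 70 = 28.7; length term: −600/40 = −15
Tm = 81.5 + (-5.81) + 28.7 − 15 = 89.39 → 89.4°C

89.4°C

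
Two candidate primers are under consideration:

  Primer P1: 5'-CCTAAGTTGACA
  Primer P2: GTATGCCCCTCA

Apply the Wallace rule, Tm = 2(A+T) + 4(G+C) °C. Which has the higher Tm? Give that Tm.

Primer P2, 38°C

Primer P1: A+T=7, G+C=5 → Tm = 2(7)+4(5) = 34°C
Primer P2: A+T=5, G+C=7 → Tm = 2(5)+4(7) = 38°C
34°C vs 38°C → primer P2 is higher.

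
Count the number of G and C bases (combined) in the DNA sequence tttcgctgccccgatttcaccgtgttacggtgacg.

20

Counting bases: C=11, G=9, T=11, A=4
Total G or C: 9 + 11 = 20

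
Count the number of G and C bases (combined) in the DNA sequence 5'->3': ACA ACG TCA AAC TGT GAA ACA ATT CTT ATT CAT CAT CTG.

Scanning the sequence gives C=9, T=12, G=4, A=14.
G+C = 4 + 9 = 13

13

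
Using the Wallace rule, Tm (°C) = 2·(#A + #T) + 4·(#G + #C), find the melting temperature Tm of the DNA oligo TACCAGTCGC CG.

Base counts: G=3, T=2, A=2, C=5
AT pairs contribute 4, GC pairs contribute 8.
Tm = 2×4 + 4×8 = 40°C

40°C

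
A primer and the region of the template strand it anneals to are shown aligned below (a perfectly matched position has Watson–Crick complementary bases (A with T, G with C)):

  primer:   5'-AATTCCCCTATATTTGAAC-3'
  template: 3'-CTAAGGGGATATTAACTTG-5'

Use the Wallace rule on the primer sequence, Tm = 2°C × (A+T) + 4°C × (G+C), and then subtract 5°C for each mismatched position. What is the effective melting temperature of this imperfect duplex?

Primer base counts: A=6, T=7, G=1, C=5 → A+T=13, G+C=6
Perfect-match Tm = 2(13) + 4(6) = 26 + 24 = 50°C
Mismatches (positions where the bases are not complementary): 2 (at positions 1, 13)
Effective Tm = 50 − 2×5 = 50 − 10 = 40°C

40°C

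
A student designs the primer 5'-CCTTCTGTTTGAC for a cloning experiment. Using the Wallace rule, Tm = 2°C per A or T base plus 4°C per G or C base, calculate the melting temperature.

Scanning the sequence gives T=6, A=1, G=2, C=4.
So N_AT = 7 and N_GC = 6.
Tm = 2×7 + 4×6 = 38°C

38°C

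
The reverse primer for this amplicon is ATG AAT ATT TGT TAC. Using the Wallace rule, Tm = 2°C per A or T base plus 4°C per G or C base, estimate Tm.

36°C

T=7, C=1, G=2, A=5
So N_AT = 12 and N_GC = 3.
Tm = 4·3 + 2·12 = 12 + 24 = 36°C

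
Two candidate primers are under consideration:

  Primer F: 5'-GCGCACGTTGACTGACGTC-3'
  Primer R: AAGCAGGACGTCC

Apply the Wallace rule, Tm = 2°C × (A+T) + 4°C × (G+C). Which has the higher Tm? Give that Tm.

Primer F: A+T=7, G+C=12 → Tm = 2(7)+4(12) = 62°C
Primer R: A+T=5, G+C=8 → Tm = 2(5)+4(8) = 42°C
62°C vs 42°C → primer F is higher.

Primer F, 62°C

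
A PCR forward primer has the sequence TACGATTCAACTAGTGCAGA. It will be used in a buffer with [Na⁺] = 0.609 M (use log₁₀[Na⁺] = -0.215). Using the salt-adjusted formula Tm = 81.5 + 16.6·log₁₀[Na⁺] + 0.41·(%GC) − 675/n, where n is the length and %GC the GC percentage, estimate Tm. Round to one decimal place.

60.6°C

Length n = 20. C=4, A=7, G=4, T=5
G+C = 8, so %GC = 8/20 × 100 = 40%
Salt term: 16.6 × (-0.215) = -3.569
GC term: 0.41 × 40 = 16.4; length term: −675/20 = −33.75
Tm = 81.5 + (-3.569) + 16.4 − 33.75 = 60.581 → 60.6°C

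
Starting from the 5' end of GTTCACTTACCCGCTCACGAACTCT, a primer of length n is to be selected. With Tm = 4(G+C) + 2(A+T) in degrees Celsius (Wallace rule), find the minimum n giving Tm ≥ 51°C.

First 16 bases: GTTCACTTACCCGCTC → Tm = 50°C (< 51°C)
First 17 bases: GTTCACTTACCCGCTCA → Tm = 52°C (≥ 51°C)
Each additional base adds 2°C (A/T) or 4°C (G/C), so Tm is non-decreasing in n; n = 17 is the first length to reach 51°C.

n = 17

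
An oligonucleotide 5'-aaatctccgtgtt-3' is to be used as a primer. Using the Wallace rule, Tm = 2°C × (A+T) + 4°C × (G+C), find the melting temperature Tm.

36°C

Scanning the sequence gives C=3, T=5, G=2, A=3.
So N_AT = 8 and N_GC = 5.
Tm = 2×8 + 4×5 = 36°C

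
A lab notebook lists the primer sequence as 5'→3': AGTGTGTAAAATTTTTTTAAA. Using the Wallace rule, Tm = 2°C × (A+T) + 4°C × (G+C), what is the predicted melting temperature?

48°C

A=8, T=10, G=3, C=0
AT pairs contribute 18, GC pairs contribute 3.
Tm = 2×18 + 4×3 = 48°C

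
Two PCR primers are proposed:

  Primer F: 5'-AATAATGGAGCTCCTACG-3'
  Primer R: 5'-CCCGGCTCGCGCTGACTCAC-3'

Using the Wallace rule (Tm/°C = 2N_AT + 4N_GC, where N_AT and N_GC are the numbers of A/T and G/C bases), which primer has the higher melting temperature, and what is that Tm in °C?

Primer R, 70°C

Primer F: A+T=10, G+C=8 → Tm = 2(10)+4(8) = 52°C
Primer R: A+T=5, G+C=15 → Tm = 2(5)+4(15) = 70°C
52°C vs 70°C → primer R is higher.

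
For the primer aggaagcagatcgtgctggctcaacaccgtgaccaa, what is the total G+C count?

Counting bases: C=10, T=5, G=10, A=11
Total G or C: 10 + 10 = 20

20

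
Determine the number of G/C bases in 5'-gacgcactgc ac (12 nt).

Scanning the sequence gives A=3, T=1, G=3, C=5.
G+C = 3 + 5 = 8

8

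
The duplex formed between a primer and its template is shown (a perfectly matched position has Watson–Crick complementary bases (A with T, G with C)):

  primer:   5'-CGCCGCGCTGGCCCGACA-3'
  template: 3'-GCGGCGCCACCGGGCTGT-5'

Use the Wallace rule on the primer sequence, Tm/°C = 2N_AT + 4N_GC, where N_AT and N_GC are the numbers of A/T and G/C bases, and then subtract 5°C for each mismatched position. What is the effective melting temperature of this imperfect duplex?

Primer base counts: A=2, T=1, G=6, C=9 → A+T=3, G+C=15
Perfect-match Tm = 2(3) + 4(15) = 6 + 60 = 66°C
Mismatches (positions where the bases are not complementary): 1 (at position 8)
Effective Tm = 66 − 1×5 = 66 − 5 = 61°C

61°C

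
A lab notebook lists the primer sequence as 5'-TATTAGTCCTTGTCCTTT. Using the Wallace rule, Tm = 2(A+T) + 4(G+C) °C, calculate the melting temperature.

Base counts: T=10, A=2, G=2, C=4
AT pairs contribute 12, GC pairs contribute 6.
Tm = 2×12 + 4×6 = 48°C

48°C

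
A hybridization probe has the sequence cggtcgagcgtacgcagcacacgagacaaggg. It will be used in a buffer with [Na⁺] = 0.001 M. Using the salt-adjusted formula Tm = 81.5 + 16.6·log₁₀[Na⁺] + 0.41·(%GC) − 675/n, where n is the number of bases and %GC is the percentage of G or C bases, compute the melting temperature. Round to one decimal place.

37.5°C

Length n = 32. Scanning the sequence gives T=2, C=9, G=12, A=9.
G+C = 21, so %GC = 21/32 × 100 = 65.625%
Salt term: 16.6 × (-3) = -49.8
GC term: 0.41 × 65.625 = 26.906; length term: −675/32 = −21.094
Tm = 81.5 + (-49.8) + 26.906 − 21.094 = 37.512 → 37.5°C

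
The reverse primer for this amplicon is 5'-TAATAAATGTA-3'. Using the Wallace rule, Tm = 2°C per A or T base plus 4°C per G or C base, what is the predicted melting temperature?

24°C

C=0, A=6, G=1, T=4
So N_AT = 10 and N_GC = 1.
Tm = 4·1 + 2·10 = 4 + 20 = 24°C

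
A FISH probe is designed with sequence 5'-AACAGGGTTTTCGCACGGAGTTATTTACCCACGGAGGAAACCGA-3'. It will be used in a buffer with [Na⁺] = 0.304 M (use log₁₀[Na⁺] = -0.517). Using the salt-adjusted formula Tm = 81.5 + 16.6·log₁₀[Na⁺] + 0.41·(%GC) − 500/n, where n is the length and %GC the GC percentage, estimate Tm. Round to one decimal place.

Length n = 44. Scanning the sequence gives A=13, G=12, T=9, C=10.
G+C = 22, so %GC = 22/44 × 100 = 50%
Salt term: 16.6 × (-0.517) = -8.582
GC term: 0.41 × 50 = 20.5; length term: −500/44 = −11.364
Tm = 81.5 + (-8.582) + 20.5 − 11.364 = 82.054 → 82.1°C

82.1°C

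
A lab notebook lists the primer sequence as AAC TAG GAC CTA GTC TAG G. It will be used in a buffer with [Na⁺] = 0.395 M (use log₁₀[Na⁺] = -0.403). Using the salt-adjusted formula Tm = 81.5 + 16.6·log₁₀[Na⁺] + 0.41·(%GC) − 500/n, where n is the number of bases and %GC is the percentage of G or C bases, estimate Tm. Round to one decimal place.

67.9°C

Length n = 19. Scanning the sequence gives A=6, C=4, T=4, G=5.
G+C = 9, so %GC = 9/19 × 100 = 47.368%
Salt term: 16.6 × (-0.403) = -6.69
GC term: 0.41 × 47.368 = 19.421; length term: −500/19 = −26.316
Tm = 81.5 + (-6.69) + 19.421 − 26.316 = 67.915 → 67.9°C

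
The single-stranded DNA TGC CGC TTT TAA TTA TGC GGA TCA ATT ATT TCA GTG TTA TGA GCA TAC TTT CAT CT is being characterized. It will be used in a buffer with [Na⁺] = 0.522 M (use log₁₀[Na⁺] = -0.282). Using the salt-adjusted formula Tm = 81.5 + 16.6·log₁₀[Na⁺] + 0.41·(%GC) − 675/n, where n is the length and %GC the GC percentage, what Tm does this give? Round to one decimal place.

78.7°C

Length n = 56. Base counts: T=24, C=10, A=13, G=9
G+C = 19, so %GC = 19/56 × 100 = 33.929%
Salt term: 16.6 × (-0.282) = -4.681
GC term: 0.41 × 33.929 = 13.911; length term: −675/56 = −12.054
Tm = 81.5 + (-4.681) + 13.911 − 12.054 = 78.676 → 78.7°C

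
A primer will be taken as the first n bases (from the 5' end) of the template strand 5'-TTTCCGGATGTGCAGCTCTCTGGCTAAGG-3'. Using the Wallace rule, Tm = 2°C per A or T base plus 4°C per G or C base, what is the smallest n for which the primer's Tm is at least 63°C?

n = 21

First 20 bases: TTTCCGGATGTGCAGCTCTC → Tm = 62°C (< 63°C)
First 21 bases: TTTCCGGATGTGCAGCTCTCT → Tm = 64°C (≥ 63°C)
Since every base adds ≥2°C, Tm only increases with n, so the threshold is first crossed at n = 21.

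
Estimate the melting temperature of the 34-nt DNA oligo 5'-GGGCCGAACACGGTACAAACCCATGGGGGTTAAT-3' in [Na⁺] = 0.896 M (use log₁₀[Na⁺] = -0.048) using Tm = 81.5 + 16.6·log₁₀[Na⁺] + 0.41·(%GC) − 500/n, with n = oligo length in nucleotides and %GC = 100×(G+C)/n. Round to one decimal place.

88.9°C

Length n = 34. G=11, C=8, T=5, A=10
G+C = 19, so %GC = 19/34 × 100 = 55.882%
Salt term: 16.6 × (-0.048) = -0.797
GC term: 0.41 × 55.882 = 22.912; length term: −500/34 = −14.706
Tm = 81.5 + (-0.797) + 22.912 − 14.706 = 88.909 → 88.9°C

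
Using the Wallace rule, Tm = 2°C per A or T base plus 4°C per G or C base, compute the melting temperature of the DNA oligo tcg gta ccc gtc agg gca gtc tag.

78°C

Counting bases: C=7, T=5, A=4, G=8
AT pairs contribute 9, GC pairs contribute 15.
Tm = 4·15 + 2·9 = 60 + 18 = 78°C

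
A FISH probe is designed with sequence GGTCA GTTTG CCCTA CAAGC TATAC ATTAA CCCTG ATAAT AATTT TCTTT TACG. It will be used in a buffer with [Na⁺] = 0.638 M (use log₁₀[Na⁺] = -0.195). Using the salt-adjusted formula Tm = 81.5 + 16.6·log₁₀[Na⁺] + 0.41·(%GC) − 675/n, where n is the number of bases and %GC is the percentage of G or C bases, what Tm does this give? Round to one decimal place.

80.2°C

Length n = 54. Counting bases: C=12, A=15, G=7, T=20
G+C = 19, so %GC = 19/54 × 100 = 35.185%
Salt term: 16.6 × (-0.195) = -3.237
GC term: 0.41 × 35.185 = 14.426; length term: −675/54 = −12.5
Tm = 81.5 + (-3.237) + 14.426 − 12.5 = 80.189 → 80.2°C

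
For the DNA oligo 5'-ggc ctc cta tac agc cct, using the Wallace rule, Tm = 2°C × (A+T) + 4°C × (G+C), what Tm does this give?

58°C

Counting bases: A=3, T=4, G=3, C=8
A+T = 7, G+C = 11
Tm = 2(7) + 4(11) = 14 + 44 = 58°C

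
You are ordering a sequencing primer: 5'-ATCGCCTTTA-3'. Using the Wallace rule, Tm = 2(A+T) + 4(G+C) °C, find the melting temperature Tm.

Counting bases: T=4, A=2, G=1, C=3
AT pairs contribute 6, GC pairs contribute 4.
Tm = 2×6 + 4×4 = 28°C

28°C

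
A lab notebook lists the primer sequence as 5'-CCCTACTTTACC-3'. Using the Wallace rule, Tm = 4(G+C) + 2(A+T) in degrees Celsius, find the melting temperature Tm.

36°C

Counting bases: C=6, G=0, T=4, A=2
A+T = 6, G+C = 6
Tm = 4·6 + 2·6 = 24 + 12 = 36°C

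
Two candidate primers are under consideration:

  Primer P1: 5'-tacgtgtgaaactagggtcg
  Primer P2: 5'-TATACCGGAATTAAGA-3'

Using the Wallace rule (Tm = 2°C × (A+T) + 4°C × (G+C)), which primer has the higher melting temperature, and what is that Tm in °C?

Primer P1: A+T=10, G+C=10 → Tm = 2(10)+4(10) = 60°C
Primer P2: A+T=11, G+C=5 → Tm = 2(11)+4(5) = 42°C
60°C vs 42°C → primer P1 is higher.

Primer P1, 60°C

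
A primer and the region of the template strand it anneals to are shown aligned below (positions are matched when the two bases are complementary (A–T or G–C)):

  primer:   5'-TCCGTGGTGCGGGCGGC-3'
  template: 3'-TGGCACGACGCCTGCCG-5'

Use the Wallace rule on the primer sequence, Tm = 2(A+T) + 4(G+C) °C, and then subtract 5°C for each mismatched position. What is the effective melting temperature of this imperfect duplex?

Primer base counts: A=0, T=3, G=9, C=5 → A+T=3, G+C=14
Perfect-match Tm = 2(3) + 4(14) = 6 + 56 = 62°C
Mismatches (positions where the bases are not complementary): 3 (at positions 1, 7, 13)
Effective Tm = 62 − 3×5 = 62 − 15 = 47°C

47°C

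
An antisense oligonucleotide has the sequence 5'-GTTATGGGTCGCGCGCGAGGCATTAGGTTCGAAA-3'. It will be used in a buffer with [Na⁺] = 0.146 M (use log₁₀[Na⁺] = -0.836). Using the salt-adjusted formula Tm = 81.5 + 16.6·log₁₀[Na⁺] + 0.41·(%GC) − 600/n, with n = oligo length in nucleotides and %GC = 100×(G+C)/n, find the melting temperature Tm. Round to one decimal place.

Length n = 34. G=13, T=8, A=7, C=6
G+C = 19, so %GC = 19/34 × 100 = 55.882%
Salt term: 16.6 × (-0.836) = -13.878
GC term: 0.41 × 55.882 = 22.912; length term: −600/34 = −17.647
Tm = 81.5 + (-13.878) + 22.912 − 17.647 = 72.887 → 72.9°C

72.9°C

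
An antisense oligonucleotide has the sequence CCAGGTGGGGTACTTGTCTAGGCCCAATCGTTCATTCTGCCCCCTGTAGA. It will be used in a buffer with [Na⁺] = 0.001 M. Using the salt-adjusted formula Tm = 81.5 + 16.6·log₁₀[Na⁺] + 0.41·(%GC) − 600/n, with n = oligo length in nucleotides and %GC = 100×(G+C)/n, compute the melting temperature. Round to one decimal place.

42.7°C

Length n = 50. Scanning the sequence gives A=8, G=13, T=14, C=15.
G+C = 28, so %GC = 28/50 × 100 = 56%
Salt term: 16.6 × (-3) = -49.8
GC term: 0.41 × 56 = 22.96; length term: −600/50 = −12
Tm = 81.5 + (-49.8) + 22.96 − 12 = 42.66 → 42.7°C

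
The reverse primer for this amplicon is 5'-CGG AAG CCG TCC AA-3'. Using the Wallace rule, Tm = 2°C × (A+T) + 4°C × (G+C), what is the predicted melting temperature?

T=1, G=4, A=4, C=5
AT pairs contribute 5, GC pairs contribute 9.
Tm = 4·9 + 2·5 = 36 + 10 = 46°C

46°C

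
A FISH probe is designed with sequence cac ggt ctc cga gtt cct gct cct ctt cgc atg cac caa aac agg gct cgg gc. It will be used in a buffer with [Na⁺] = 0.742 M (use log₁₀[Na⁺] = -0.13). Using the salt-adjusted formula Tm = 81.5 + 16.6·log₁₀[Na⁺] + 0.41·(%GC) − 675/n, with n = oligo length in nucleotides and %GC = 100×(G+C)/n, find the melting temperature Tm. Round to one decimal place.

Length n = 53. Base counts: A=9, T=11, G=13, C=20
G+C = 33, so %GC = 33/53 × 100 = 62.264%
Salt term: 16.6 × (-0.13) = -2.158
GC term: 0.41 × 62.264 = 25.528; length term: −675/53 = −12.736
Tm = 81.5 + (-2.158) + 25.528 − 12.736 = 92.134 → 92.1°C

92.1°C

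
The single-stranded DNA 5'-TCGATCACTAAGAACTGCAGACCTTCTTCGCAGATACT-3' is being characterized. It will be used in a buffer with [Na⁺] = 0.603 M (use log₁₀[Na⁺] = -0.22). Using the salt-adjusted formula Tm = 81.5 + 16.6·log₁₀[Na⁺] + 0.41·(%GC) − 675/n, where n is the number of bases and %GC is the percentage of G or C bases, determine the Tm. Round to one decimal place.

Length n = 38. Scanning the sequence gives A=11, T=10, C=11, G=6.
G+C = 17, so %GC = 17/38 × 100 = 44.737%
Salt term: 16.6 × (-0.22) = -3.652
GC term: 0.41 × 44.737 = 18.342; length term: −675/38 = −17.763
Tm = 81.5 + (-3.652) + 18.342 − 17.763 = 78.427 → 78.4°C

78.4°C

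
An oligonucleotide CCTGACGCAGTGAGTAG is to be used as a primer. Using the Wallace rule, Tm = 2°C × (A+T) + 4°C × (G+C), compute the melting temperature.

G=6, C=4, A=4, T=3
AT pairs contribute 7, GC pairs contribute 10.
Tm = 4·10 + 2·7 = 40 + 14 = 54°C

54°C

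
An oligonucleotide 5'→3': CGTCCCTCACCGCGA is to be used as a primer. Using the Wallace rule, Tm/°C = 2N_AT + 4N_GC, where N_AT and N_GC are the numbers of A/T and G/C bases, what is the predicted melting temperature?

52°C

C=8, A=2, G=3, T=2
AT pairs contribute 4, GC pairs contribute 11.
Tm = 2(4) + 4(11) = 8 + 44 = 52°C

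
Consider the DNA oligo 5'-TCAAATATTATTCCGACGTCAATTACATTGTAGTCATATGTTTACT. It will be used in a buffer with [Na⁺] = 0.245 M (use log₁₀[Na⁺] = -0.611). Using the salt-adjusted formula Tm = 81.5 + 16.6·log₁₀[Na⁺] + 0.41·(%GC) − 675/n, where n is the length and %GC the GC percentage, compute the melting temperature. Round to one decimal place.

Length n = 46. Counting bases: A=14, C=8, T=19, G=5
G+C = 13, so %GC = 13/46 × 100 = 28.261%
Salt term: 16.6 × (-0.611) = -10.143
GC term: 0.41 × 28.261 = 11.587; length term: −675/46 = −14.674
Tm = 81.5 + (-10.143) + 11.587 − 14.674 = 68.27 → 68.3°C

68.3°C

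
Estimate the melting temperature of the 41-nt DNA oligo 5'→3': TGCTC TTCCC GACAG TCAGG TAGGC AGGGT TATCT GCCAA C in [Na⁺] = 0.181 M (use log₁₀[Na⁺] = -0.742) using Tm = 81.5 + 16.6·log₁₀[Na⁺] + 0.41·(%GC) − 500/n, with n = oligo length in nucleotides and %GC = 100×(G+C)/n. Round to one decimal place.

80.0°C

Length n = 41. Scanning the sequence gives A=8, C=12, T=10, G=11.
G+C = 23, so %GC = 23/41 × 100 = 56.098%
Salt term: 16.6 × (-0.742) = -12.317
GC term: 0.41 × 56.098 = 23; length term: −500/41 = −12.195
Tm = 81.5 + (-12.317) + 23 − 12.195 = 79.988 → 80.0°C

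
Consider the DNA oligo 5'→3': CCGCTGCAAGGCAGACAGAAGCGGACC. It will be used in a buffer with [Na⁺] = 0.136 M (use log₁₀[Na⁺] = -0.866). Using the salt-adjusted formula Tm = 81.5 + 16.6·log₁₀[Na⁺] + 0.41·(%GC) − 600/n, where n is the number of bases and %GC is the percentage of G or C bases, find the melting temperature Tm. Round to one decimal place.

Length n = 27. Scanning the sequence gives G=9, C=9, A=8, T=1.
G+C = 18, so %GC = 18/27 × 100 = 66.667%
Salt term: 16.6 × (-0.866) = -14.376
GC term: 0.41 × 66.667 = 27.333; length term: −600/27 = −22.222
Tm = 81.5 + (-14.376) + 27.333 − 22.222 = 72.235 → 72.2°C

72.2°C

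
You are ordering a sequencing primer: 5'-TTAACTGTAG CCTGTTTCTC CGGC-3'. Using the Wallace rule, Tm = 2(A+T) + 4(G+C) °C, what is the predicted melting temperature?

Base counts: A=3, G=5, T=9, C=7
So N_AT = 12 and N_GC = 12.
Tm = 2(12) + 4(12) = 24 + 48 = 72°C

72°C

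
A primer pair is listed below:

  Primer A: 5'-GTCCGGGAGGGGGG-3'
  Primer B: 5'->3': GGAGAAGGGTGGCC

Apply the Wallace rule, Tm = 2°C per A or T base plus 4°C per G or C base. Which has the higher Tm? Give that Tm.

Primer A: A+T=2, G+C=12 → Tm = 2(2)+4(12) = 52°C
Primer B: A+T=4, G+C=10 → Tm = 2(4)+4(10) = 48°C
52°C vs 48°C → primer A is higher.

Primer A, 52°C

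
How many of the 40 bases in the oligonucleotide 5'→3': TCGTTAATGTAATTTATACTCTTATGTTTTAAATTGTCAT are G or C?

8

Counting bases: C=4, G=4, T=21, A=11
Total G or C: 4 + 4 = 8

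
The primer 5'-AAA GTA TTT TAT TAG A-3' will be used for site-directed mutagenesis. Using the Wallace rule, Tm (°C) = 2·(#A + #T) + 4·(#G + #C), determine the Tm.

Base counts: T=7, G=2, A=7, C=0
A+T = 14, G+C = 2
Tm = 4·2 + 2·14 = 8 + 28 = 36°C

36°C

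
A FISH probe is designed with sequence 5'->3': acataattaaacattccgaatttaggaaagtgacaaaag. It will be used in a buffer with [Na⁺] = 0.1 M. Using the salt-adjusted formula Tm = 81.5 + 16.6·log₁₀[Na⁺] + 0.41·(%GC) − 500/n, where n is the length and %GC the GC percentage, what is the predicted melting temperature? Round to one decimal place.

Length n = 39. Counting bases: G=6, A=19, T=9, C=5
G+C = 11, so %GC = 11/39 × 100 = 28.205%
Salt term: 16.6 × (-1) = -16.6
GC term: 0.41 × 28.205 = 11.564; length term: −500/39 = −12.821
Tm = 81.5 + (-16.6) + 11.564 − 12.821 = 63.643 → 63.6°C

63.6°C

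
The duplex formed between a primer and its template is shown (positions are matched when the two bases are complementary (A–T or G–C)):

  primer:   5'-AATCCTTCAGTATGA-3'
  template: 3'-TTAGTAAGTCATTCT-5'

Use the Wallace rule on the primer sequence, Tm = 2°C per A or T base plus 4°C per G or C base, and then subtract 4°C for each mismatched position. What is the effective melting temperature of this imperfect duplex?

32°C

Primer base counts: A=5, T=5, G=2, C=3 → A+T=10, G+C=5
Perfect-match Tm = 2(10) + 4(5) = 20 + 20 = 40°C
Mismatches (positions where the bases are not complementary): 2 (at positions 5, 13)
Effective Tm = 40 − 2×4 = 40 − 8 = 32°C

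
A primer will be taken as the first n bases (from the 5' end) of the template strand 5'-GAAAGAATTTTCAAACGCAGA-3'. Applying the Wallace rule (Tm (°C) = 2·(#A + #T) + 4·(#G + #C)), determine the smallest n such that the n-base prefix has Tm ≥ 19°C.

First 7 bases: GAAAGAA → Tm = 18°C (< 19°C)
First 8 bases: GAAAGAAT → Tm = 20°C (≥ 19°C)
Each additional base adds 2°C (A/T) or 4°C (G/C), so Tm is non-decreasing in n; n = 8 is the first length to reach 19°C.

n = 8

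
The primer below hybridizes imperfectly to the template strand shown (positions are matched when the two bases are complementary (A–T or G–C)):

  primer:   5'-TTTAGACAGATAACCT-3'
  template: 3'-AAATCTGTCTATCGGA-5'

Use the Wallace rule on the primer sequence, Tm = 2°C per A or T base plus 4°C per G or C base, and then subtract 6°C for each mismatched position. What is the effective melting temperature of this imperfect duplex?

36°C

Primer base counts: A=6, T=5, G=2, C=3 → A+T=11, G+C=5
Perfect-match Tm = 2(11) + 4(5) = 22 + 20 = 42°C
Mismatches (positions where the bases are not complementary): 1 (at position 13)
Effective Tm = 42 − 1×6 = 42 − 6 = 36°C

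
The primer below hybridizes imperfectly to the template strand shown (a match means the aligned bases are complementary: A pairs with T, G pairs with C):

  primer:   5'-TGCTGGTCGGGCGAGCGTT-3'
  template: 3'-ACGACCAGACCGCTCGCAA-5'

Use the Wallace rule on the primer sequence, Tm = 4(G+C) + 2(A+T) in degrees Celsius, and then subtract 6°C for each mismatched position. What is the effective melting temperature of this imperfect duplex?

58°C

Primer base counts: A=1, T=5, G=9, C=4 → A+T=6, G+C=13
Perfect-match Tm = 2(6) + 4(13) = 12 + 52 = 64°C
Mismatches (positions where the bases are not complementary): 1 (at position 9)
Effective Tm = 64 − 1×6 = 64 − 6 = 58°C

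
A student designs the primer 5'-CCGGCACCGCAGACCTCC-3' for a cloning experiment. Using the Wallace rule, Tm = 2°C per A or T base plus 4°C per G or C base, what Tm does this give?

Scanning the sequence gives T=1, A=3, G=4, C=10.
AT pairs contribute 4, GC pairs contribute 14.
Tm = 2×4 + 4×14 = 64°C

64°C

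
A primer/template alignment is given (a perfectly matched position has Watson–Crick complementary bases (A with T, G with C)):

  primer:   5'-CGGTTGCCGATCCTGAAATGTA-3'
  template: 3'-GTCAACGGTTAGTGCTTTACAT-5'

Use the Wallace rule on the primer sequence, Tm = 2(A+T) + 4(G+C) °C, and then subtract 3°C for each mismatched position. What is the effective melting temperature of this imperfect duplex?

54°C

Primer base counts: A=5, T=6, G=6, C=5 → A+T=11, G+C=11
Perfect-match Tm = 2(11) + 4(11) = 22 + 44 = 66°C
Mismatches (positions where the bases are not complementary): 4 (at positions 2, 9, 13, 14)
Effective Tm = 66 − 4×3 = 66 − 12 = 54°C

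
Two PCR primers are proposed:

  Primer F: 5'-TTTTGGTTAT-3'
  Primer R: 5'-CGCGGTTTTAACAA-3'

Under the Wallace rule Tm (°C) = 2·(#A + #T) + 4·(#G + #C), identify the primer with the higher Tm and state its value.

Primer F: A+T=8, G+C=2 → Tm = 2(8)+4(2) = 24°C
Primer R: A+T=8, G+C=6 → Tm = 2(8)+4(6) = 40°C
24°C vs 40°C → primer R is higher.

Primer R, 40°C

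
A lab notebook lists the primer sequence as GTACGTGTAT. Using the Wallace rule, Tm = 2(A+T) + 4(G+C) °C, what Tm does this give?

28°C

Base counts: C=1, T=4, G=3, A=2
So N_AT = 6 and N_GC = 4.
Tm = 2×6 + 4×4 = 28°C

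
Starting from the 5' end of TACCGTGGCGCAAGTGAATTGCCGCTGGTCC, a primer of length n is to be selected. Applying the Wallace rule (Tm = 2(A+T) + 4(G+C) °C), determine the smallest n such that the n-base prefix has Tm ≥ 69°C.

First 22 bases: TACCGTGGCGCAAGTGAATTGC → Tm = 68°C (< 69°C)
First 23 bases: TACCGTGGCGCAAGTGAATTGCC → Tm = 72°C (≥ 69°C)
Since every base adds ≥2°C, Tm only increases with n, so the threshold is first crossed at n = 23.

n = 23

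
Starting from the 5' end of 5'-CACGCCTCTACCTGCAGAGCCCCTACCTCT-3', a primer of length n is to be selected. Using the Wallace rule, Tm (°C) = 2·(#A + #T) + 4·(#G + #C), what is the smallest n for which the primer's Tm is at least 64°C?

n = 20

First 19 bases: CACGCCTCTACCTGCAGAG → Tm = 62°C (< 64°C)
First 20 bases: CACGCCTCTACCTGCAGAGC → Tm = 66°C (≥ 64°C)
Each additional base adds 2°C (A/T) or 4°C (G/C), so Tm is non-decreasing in n; n = 20 is the first length to reach 64°C.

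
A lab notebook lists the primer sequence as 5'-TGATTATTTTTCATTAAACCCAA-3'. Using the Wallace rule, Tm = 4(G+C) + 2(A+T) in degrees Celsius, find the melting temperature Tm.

A=8, G=1, T=10, C=4
A+T = 18, G+C = 5
Tm = 2×18 + 4×5 = 56°C

56°C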